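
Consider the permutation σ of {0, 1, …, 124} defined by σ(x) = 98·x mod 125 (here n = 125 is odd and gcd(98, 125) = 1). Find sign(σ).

-1

Orbit of 119 under x↦98x: [119, 37, 1, 98, 104, 67, 66]… (length divides ord_125(98)).
Cycle type of π: 100 + 20 + 4 + 1; total 4 cycles.
n − c = 125 − 4 = 121; sign = (−1)^121 = -1.
Check: (98/125) = -1 by Zolotarev.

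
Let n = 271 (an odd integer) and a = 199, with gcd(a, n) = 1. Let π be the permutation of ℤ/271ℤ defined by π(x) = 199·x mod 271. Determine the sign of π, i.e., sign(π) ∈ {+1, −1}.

Orbit of 232 under x↦199x: [232, 98, 261, 178, 192, 268, 216]… (length divides ord_271(199)).
π_199 has 4 disjoint cycles with lengths [90, 90, 90, 1] on {0,…,270}.
4 cycles on 271: each ℓ→(−1)^(ℓ−1), product (−1)^267 = -1.

-1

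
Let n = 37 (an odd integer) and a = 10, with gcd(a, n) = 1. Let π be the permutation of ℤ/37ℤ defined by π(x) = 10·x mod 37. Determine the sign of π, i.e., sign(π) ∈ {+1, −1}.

+1

Orbit of 10 under x↦10x: [10, 26, 1]… (length divides ord_37(10)).
Cycle lengths of π_10 on ℤ/37ℤ: [3, 3, 3, 3, 3, 3, 3, 3, 3, 3, 3, 3, 1]; 13 cycles in total.
Σ(ℓ_i−1) = 37−13 = 24; sign = (−1)^24 = +1.
Via Zolotarev, sign(π_{10}) = (10|37) = +1.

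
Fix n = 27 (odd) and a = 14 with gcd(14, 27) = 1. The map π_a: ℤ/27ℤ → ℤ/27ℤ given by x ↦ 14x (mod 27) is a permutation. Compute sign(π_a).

-1

Orbit of 25 under x↦14x: [25, 26, 13, 20, 10, 5, 16]… (length divides ord_27(14)).
Cycle lengths of π_14 on ℤ/27ℤ: [18, 6, 2, 1]; 4 cycles in total.
With 4 cycles on 27 points, sign = (−1)^{27−4} = -1.
Zolotarev: (14|27) = -1, matching the cycle-count sign.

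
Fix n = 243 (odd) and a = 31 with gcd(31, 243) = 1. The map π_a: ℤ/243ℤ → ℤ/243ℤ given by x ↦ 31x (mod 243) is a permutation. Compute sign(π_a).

Orbit of 130 under x↦31x: [130, 142, 28, 139, 178, 172, 229]… (length divides ord_243(31)).
Cycle lengths of π_31 on ℤ/243ℤ: [81, 81, 27, 27, 9, 9, 3, 3, 1, 1, 1]; 11 cycles in total.
243 − 11 = 232 transpositions; sign(π) = (−1)^232 = +1.
Check: (31/243) = +1 by Zolotarev.

+1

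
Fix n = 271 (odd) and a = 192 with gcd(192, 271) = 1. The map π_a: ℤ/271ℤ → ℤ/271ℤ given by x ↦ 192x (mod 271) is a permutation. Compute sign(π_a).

-1

Orbit of 185 under x↦192x: [185, 19, 125, 152, 187, 132, 141]… (length divides ord_271(192)).
The orbit structure of x ↦ 192x mod 271: 4 orbits of sizes [90, 90, 90, 1].
n − c = 271 − 4 = 267; sign = (−1)^267 = -1.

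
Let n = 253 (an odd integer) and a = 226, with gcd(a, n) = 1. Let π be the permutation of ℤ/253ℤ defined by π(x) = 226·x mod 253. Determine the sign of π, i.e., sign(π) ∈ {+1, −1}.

Start at x=57: 57 → 232 → 61 → 124 → 194 → 75 → 252 → … (one orbit).
π_226 has 5 disjoint cycles with lengths [110, 110, 22, 10, 1] on {0,…,252}.
5 cycles on 253: each ℓ→(−1)^(ℓ−1), product (−1)^248 = +1.
(226|253)_J = +1 (Zolotarev's lemma cross-check).

+1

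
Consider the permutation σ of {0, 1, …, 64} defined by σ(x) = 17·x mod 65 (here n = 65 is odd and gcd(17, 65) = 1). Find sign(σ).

Start at x=23: 23 → 1 → 17 → 29 → 38 → 61 → 62 → … (one orbit).
Cycle type of π: 12×4 + 6×2 + 4 + 1; total 8 cycles.
65 − 8 = 57 transpositions; sign(π) = (−1)^57 = -1.
Via Zolotarev, sign(π_{17}) = (17|65) = -1.

-1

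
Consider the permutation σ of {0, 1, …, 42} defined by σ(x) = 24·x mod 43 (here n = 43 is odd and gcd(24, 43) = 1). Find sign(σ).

+1

Start at x=35: 35 → 23 → 36 → 4 → 10 → 25 → 41 → … (one orbit).
The orbit structure of x ↦ 24x mod 43: 3 orbits of sizes [21, 21, 1].
3 cycles on 43: each ℓ→(−1)^(ℓ−1), product (−1)^40 = +1.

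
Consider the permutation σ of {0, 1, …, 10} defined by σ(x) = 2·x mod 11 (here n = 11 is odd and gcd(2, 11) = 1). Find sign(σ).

Start at x=10: 10 → 9 → 7 → 3 → 6 → 1 → 2 → … (one orbit).
2 cycles of lengths [10, 1].
11 − 2 = 9 transpositions; sign(π) = (−1)^9 = -1.
Check: (2/11) = -1 by Zolotarev.

-1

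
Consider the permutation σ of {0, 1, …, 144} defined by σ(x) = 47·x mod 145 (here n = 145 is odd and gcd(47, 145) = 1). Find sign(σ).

+1

Trace 141: π^k(141) = [141, 102, 9, 133, 16, 27, 109] for k=0..6.
7 cycles of lengths [28, 28, 28, 28, 28, 4, 1].
145 − 7 = 138 transpositions; sign(π) = (−1)^138 = +1.
(47|145)_J = +1 (Zolotarev's lemma cross-check).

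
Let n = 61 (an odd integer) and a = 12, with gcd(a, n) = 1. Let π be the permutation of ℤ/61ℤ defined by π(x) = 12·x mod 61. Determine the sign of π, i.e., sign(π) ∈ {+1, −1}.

Trace 20: π^k(20) = [20, 57, 13, 34, 42, 16, 9] for k=0..6.
Cycle type of π: 15×4 + 1; total 5 cycles.
61 − 5 = 56 transpositions; sign(π) = (−1)^56 = +1.

+1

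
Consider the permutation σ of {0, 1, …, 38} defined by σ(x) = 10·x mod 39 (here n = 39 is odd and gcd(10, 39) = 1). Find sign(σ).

Start at x=1: 1 → 10 → 22 → 25 → 16 → 4 → 1 (one orbit).
Cycle type of π: 6×6 + 1×3; total 9 cycles.
39 − 9 = 30 transpositions; sign(π) = (−1)^30 = +1.
Via Zolotarev, sign(π_{10}) = (10|39) = +1.

+1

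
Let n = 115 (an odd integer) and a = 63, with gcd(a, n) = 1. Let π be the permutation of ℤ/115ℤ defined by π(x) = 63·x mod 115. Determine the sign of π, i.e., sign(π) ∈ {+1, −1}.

Orbit of 16 under x↦63x: [16, 88, 24, 17, 36, 83, 54]… (length divides ord_115(63)).
The orbit structure of x ↦ 63x mod 115: 5 orbits of sizes [44, 44, 22, 4, 1].
Σ(ℓ_i−1) = 115−5 = 110; sign = (−1)^110 = +1.
(63|115)_J = +1 (Zolotarev's lemma cross-check).

+1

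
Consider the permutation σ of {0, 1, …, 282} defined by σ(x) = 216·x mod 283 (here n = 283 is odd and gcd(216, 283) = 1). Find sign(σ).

+1

Trace 181: π^k(181) = [181, 42, 16, 60, 225, 207, 281] for k=0..6.
The orbit structure of x ↦ 216x mod 283: 7 orbits of sizes [47, 47, 47, 47, 47, 47, 1].
n − c = 283 − 7 = 276; sign = (−1)^276 = +1.
Via Zolotarev, sign(π_{216}) = (216|283) = +1.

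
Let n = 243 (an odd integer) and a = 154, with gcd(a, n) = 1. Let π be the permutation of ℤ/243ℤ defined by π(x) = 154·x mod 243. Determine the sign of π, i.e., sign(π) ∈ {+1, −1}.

+1

Orbit of 127 under x↦154x: [127, 118, 190, 100, 91, 163, 73]… (length divides ord_243(154)).
Decompose π into cycles: lengths [27, 27, 27, 27, 27, 27, 9, 9, 9, 9, 9, 9, 3, 3, 3, 3, 3, 3, 1, 1, 1, 1, 1, 1, 1, 1, 1] (27 cycles, including the fixed point 0).
With 27 cycles on 243 points, sign = (−1)^{243−27} = +1.
Zolotarev: (154|243) = +1, matching the cycle-count sign.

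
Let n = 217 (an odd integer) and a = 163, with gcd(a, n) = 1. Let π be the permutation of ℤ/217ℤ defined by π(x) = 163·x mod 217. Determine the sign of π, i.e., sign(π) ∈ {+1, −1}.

+1

Orbit of 190 under x↦163x: [190, 156, 39, 64, 16, 4, 1]… (length divides ord_217(163)).
21 cycles of lengths [15, 15, 15, 15, 15, 15, 15, 15, 15, 15, 15, 15, 5, 5, 5, 5, 5, 5, 3, 3, 1].
217 − 21 = 196 transpositions; sign(π) = (−1)^196 = +1.
Zolotarev: (163|217) = +1, matching the cycle-count sign.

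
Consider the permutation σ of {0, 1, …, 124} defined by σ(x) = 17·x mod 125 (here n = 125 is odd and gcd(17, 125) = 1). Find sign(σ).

-1

Trace 34: π^k(34) = [34, 78, 76, 42, 89, 13, 96] for k=0..6.
Decompose π into cycles: lengths [100, 20, 4, 1] (4 cycles, including the fixed point 0).
Σ(ℓ_i−1) = 125−4 = 121; sign = (−1)^121 = -1.
Check: (17/125) = -1 by Zolotarev.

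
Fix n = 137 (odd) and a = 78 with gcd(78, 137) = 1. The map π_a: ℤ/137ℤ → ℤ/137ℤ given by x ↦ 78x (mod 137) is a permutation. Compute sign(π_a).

+1

Orbit of 88 under x↦78x: [88, 14, 133, 99, 50, 64, 60]… (length divides ord_137(78)).
5 cycles of lengths [34, 34, 34, 34, 1].
sign(π) = (−1)^{n − #cycles} = (−1)^{137−5} = (−1)^132 = +1.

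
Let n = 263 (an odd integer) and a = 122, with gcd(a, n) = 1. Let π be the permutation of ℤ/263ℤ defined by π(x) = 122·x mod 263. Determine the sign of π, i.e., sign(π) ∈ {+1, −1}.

Trace 8: π^k(8) = [8, 187, 196, 242, 68, 143, 88] for k=0..6.
Cycle lengths of π_122 on ℤ/263ℤ: [131, 131, 1]; 3 cycles in total.
3 cycles on 263: each ℓ→(−1)^(ℓ−1), product (−1)^260 = +1.
Zolotarev: (122|263) = +1, matching the cycle-count sign.

+1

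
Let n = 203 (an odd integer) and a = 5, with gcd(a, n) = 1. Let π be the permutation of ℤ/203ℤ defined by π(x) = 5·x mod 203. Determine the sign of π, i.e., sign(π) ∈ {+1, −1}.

-1

Orbit of 129 under x↦5x: [129, 36, 180, 88, 34, 170, 38]… (length divides ord_203(5)).
π_5 has 8 disjoint cycles with lengths [42, 42, 42, 42, 14, 14, 6, 1] on {0,…,202}.
With 8 cycles on 203 points, sign = (−1)^{203−8} = -1.
Zolotarev: (5|203) = -1, matching the cycle-count sign.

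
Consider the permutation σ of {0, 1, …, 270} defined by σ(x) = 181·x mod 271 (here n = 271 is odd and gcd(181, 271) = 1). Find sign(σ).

-1

Trace 81: π^k(81) = [81, 27, 9, 3, 1, 181, 241] for k=0..6.
π_181 has 10 disjoint cycles with lengths [30, 30, 30, 30, 30, 30, 30, 30, 30, 1] on {0,…,270}.
Σ(ℓ_i−1) = 271−10 = 261; sign = (−1)^261 = -1.
The Jacobi symbol (181|271) = -1 (Zolotarev) agrees.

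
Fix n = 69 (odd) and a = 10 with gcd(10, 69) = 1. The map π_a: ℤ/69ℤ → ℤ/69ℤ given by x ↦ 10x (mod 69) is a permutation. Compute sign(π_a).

-1

Start at x=22: 22 → 13 → 61 → 58 → 28 → 4 → 40 → … (one orbit).
π_10 has 6 disjoint cycles with lengths [22, 22, 22, 1, 1, 1] on {0,…,68}.
With 6 cycles on 69 points, sign = (−1)^{69−6} = -1.
Check: (10/69) = -1 by Zolotarev.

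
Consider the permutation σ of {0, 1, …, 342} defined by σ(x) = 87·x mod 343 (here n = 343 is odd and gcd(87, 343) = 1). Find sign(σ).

-1

Start at x=75: 75 → 8 → 10 → 184 → 230 → 116 → 145 → … (one orbit).
The orbit structure of x ↦ 87x mod 343: 4 orbits of sizes [294, 42, 6, 1].
n − c = 343 − 4 = 339; sign = (−1)^339 = -1.
Check: (87/343) = -1 by Zolotarev.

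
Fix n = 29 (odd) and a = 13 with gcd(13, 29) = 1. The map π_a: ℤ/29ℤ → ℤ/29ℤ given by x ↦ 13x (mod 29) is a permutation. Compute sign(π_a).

Start at x=5: 5 → 7 → 4 → 23 → 9 → 1 → 13 → … (one orbit).
The orbit structure of x ↦ 13x mod 29: 3 orbits of sizes [14, 14, 1].
sign(π) = (−1)^{n − #cycles} = (−1)^{29−3} = (−1)^26 = +1.

+1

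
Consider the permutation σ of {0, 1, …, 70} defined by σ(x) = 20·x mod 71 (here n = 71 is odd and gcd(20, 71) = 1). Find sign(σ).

Start at x=48: 48 → 37 → 30 → 32 → 1 → 20 → 45 → 48 (one orbit).
11 cycles of lengths [7, 7, 7, 7, 7, 7, 7, 7, 7, 7, 1].
Σ(ℓ_i−1) = 71−11 = 60; sign = (−1)^60 = +1.
(20|71)_J = +1 (Zolotarev's lemma cross-check).

+1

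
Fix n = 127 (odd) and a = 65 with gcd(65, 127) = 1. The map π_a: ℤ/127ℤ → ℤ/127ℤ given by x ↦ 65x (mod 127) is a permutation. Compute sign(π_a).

-1

Orbit of 82 under x↦65x: [82, 123, 121, 118, 50, 75, 49]… (length divides ord_127(65)).
2 cycles of lengths [126, 1].
127 − 2 = 125 transpositions; sign(π) = (−1)^125 = -1.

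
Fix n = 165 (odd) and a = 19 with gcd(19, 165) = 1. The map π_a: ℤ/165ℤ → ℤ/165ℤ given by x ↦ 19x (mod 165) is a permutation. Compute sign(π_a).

Orbit of 16 under x↦19x: [16, 139, 1, 19, 31, 94, 136]… (length divides ord_165(19)).
The orbit structure of x ↦ 19x mod 165: 24 orbits of sizes [10, 10, 10, 10, 10, 10, 10, 10, 10, 10, 10, 10, 10, 10, 10, 2, 2, 2, 2, 2, 2, 1, 1, 1].
With 24 cycles on 165 points, sign = (−1)^{165−24} = -1.

-1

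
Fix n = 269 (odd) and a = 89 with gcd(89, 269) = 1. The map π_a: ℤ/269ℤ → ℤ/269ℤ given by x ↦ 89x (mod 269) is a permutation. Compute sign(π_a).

+1

Trace 220: π^k(220) = [220, 212, 38, 154, 256, 188, 54] for k=0..6.
π_89 has 3 disjoint cycles with lengths [134, 134, 1] on {0,…,268}.
n − c = 269 − 3 = 266; sign = (−1)^266 = +1.
Zolotarev: (89|269) = +1, matching the cycle-count sign.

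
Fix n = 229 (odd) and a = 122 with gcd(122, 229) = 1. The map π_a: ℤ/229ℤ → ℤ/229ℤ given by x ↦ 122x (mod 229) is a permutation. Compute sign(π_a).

-1

Start at x=107: 107 → 1 → 122 → 228 → 107 (one orbit).
π_122 has 58 disjoint cycles with lengths [4, 4, 4, 4, 4, 4, 4, 4, 4, 4, 4, 4, 4, 4, 4, 4, 4, 4, 4, 4, 4, 4, 4, 4, 4, 4, 4, 4, 4, 4, 4, 4, 4, 4, 4, 4, 4, 4, 4, 4, 4, 4, 4, 4, 4, 4, 4, 4, 4, 4, 4, 4, 4, 4, 4, 4, 4, 1] on {0,…,228}.
229 − 58 = 171 transpositions; sign(π) = (−1)^171 = -1.
Via Zolotarev, sign(π_{122}) = (122|229) = -1.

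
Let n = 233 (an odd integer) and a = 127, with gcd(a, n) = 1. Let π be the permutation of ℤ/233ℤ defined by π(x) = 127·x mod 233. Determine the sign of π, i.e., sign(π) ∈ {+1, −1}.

Trace 167: π^k(167) = [167, 6, 63, 79, 14, 147, 29] for k=0..6.
Decompose π into cycles: lengths [232, 1] (2 cycles, including the fixed point 0).
n − c = 233 − 2 = 231; sign = (−1)^231 = -1.
Via Zolotarev, sign(π_{127}) = (127|233) = -1.

-1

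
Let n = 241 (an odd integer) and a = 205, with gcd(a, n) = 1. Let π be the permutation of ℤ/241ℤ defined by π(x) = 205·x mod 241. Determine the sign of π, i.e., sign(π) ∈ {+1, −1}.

Trace 91: π^k(91) = [91, 98, 87, 1, 205] for k=0..4.
π_205 has 49 disjoint cycles with lengths [5, 5, 5, 5, 5, 5, 5, 5, 5, 5, 5, 5, 5, 5, 5, 5, 5, 5, 5, 5, 5, 5, 5, 5, 5, 5, 5, 5, 5, 5, 5, 5, 5, 5, 5, 5, 5, 5, 5, 5, 5, 5, 5, 5, 5, 5, 5, 5, 1] on {0,…,240}.
Σ(ℓ_i−1) = 241−49 = 192; sign = (−1)^192 = +1.
Via Zolotarev, sign(π_{205}) = (205|241) = +1.

+1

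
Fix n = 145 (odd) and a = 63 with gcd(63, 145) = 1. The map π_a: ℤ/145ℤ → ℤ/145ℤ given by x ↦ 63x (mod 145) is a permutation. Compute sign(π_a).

-1

Trace 24: π^k(24) = [24, 62, 136, 13, 94, 122, 1] for k=0..6.
The orbit structure of x ↦ 63x mod 145: 8 orbits of sizes [28, 28, 28, 28, 14, 14, 4, 1].
n − c = 145 − 8 = 137; sign = (−1)^137 = -1.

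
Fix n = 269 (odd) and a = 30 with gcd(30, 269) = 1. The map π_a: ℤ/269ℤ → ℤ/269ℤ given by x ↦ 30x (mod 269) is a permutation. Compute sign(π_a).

+1

Orbit of 202 under x↦30x: [202, 142, 225, 25, 212, 173, 79]… (length divides ord_269(30)).
Cycle type of π: 134×2 + 1; total 3 cycles.
Σ(ℓ_i−1) = 269−3 = 266; sign = (−1)^266 = +1.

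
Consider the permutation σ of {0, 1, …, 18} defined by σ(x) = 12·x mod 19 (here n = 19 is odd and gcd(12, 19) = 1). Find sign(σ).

Trace 7: π^k(7) = [7, 8, 1, 12, 11, 18] for k=0..5.
4 cycles of lengths [6, 6, 6, 1].
n − c = 19 − 4 = 15; sign = (−1)^15 = -1.
Zolotarev: (12|19) = -1, matching the cycle-count sign.

-1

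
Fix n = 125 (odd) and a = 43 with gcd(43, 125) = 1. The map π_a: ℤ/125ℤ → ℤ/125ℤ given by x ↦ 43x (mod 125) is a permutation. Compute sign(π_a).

-1

Start at x=26: 26 → 118 → 74 → 57 → 76 → 18 → 24 → … (one orbit).
12 cycles of lengths [20, 20, 20, 20, 20, 4, 4, 4, 4, 4, 4, 1].
sign(π) = (−1)^{n − #cycles} = (−1)^{125−12} = (−1)^113 = -1.
Zolotarev: (43|125) = -1, matching the cycle-count sign.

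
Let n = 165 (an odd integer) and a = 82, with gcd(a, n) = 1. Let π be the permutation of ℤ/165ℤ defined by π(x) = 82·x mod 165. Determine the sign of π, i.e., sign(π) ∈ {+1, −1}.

Trace 133: π^k(133) = [133, 16, 157, 4, 163, 1, 82] for k=0..6.
Cycle lengths of π_82 on ℤ/165ℤ: [20, 20, 20, 20, 20, 20, 5, 5, 5, 5, 5, 5, 4, 4, 4, 1, 1, 1]; 18 cycles in total.
165 − 18 = 147 transpositions; sign(π) = (−1)^147 = -1.
Check: (82/165) = -1 by Zolotarev.

-1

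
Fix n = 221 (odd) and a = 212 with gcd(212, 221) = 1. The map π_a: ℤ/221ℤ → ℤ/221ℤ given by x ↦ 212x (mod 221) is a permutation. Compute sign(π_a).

+1

Orbit of 49 under x↦212x: [49, 1, 212, 81, 155, 152, 179]… (length divides ord_221(212)).
Cycle type of π: 24×8 + 8×2 + 6×2 + 1; total 13 cycles.
sign(π) = (−1)^{n − #cycles} = (−1)^{221−13} = (−1)^208 = +1.
Zolotarev: (212|221) = +1, matching the cycle-count sign.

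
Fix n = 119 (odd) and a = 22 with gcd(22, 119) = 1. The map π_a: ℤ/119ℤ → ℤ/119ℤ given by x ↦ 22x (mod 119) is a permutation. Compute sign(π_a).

Orbit of 8 under x↦22x: [8, 57, 64, 99, 36, 78, 50]… (length divides ord_119(22)).
π_22 has 14 disjoint cycles with lengths [16, 16, 16, 16, 16, 16, 16, 1, 1, 1, 1, 1, 1, 1] on {0,…,118}.
n − c = 119 − 14 = 105; sign = (−1)^105 = -1.
(22|119)_J = -1 (Zolotarev's lemma cross-check).

-1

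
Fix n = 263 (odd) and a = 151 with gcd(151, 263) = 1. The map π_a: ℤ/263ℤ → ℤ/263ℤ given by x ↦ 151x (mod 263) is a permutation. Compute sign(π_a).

Start at x=70: 70 → 50 → 186 → 208 → 111 → 192 → 62 → … (one orbit).
The orbit structure of x ↦ 151x mod 263: 3 orbits of sizes [131, 131, 1].
n − c = 263 − 3 = 260; sign = (−1)^260 = +1.
Check: (151/263) = +1 by Zolotarev.

+1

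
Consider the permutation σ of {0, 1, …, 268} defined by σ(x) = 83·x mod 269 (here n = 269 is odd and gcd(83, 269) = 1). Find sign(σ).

Orbit of 178 under x↦83x: [178, 248, 140, 53, 95, 84, 247]… (length divides ord_269(83)).
Cycle lengths of π_83 on ℤ/269ℤ: [268, 1]; 2 cycles in total.
With 2 cycles on 269 points, sign = (−1)^{269−2} = -1.

-1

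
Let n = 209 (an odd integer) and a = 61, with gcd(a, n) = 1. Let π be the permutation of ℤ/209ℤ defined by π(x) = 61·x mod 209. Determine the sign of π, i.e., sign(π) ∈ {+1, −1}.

Trace 123: π^k(123) = [123, 188, 182, 25, 62, 20, 175] for k=0..6.
The orbit structure of x ↦ 61x mod 209: 6 orbits of sizes [90, 90, 10, 9, 9, 1].
6 cycles on 209: each ℓ→(−1)^(ℓ−1), product (−1)^203 = -1.
Via Zolotarev, sign(π_{61}) = (61|209) = -1.

-1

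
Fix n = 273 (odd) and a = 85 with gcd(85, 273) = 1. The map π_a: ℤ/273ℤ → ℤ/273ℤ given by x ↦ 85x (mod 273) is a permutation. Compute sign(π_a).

-1

Trace 64: π^k(64) = [64, 253, 211, 190, 43, 106, 1] for k=0..6.
π_85 has 42 disjoint cycles with lengths [12, 12, 12, 12, 12, 12, 12, 12, 12, 12, 12, 12, 12, 12, 12, 12, 12, 12, 12, 12, 12, 1, 1, 1, 1, 1, 1, 1, 1, 1, 1, 1, 1, 1, 1, 1, 1, 1, 1, 1, 1, 1] on {0,…,272}.
n − c = 273 − 42 = 231; sign = (−1)^231 = -1.
(85|273)_J = -1 (Zolotarev's lemma cross-check).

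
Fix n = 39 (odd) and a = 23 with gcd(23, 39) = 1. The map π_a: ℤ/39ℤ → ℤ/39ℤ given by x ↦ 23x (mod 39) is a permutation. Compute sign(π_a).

-1

Trace 38: π^k(38) = [38, 16, 17, 1, 23, 22] for k=0..5.
π_23 has 8 disjoint cycles with lengths [6, 6, 6, 6, 6, 6, 2, 1] on {0,…,38}.
With 8 cycles on 39 points, sign = (−1)^{39−8} = -1.
Zolotarev: (23|39) = -1, matching the cycle-count sign.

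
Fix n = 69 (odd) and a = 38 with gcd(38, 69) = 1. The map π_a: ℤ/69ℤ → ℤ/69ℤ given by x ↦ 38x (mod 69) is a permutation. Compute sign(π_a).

+1

Start at x=44: 44 → 16 → 56 → 58 → 65 → 55 → 20 → … (one orbit).
π_38 has 5 disjoint cycles with lengths [22, 22, 22, 2, 1] on {0,…,68}.
69 − 5 = 64 transpositions; sign(π) = (−1)^64 = +1.
Via Zolotarev, sign(π_{38}) = (38|69) = +1.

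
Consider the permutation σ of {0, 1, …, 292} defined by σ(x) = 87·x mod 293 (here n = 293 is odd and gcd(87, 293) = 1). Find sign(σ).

Start at x=126: 126 → 121 → 272 → 224 → 150 → 158 → 268 → … (one orbit).
Cycle type of π: 146×2 + 1; total 3 cycles.
With 3 cycles on 293 points, sign = (−1)^{293−3} = +1.

+1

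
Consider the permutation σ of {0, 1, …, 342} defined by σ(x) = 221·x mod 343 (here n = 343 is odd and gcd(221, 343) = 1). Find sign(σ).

+1

Start at x=261: 261 → 57 → 249 → 149 → 1 → 221 → 135 → … (one orbit).
Decompose π into cycles: lengths [147, 147, 21, 21, 3, 3, 1] (7 cycles, including the fixed point 0).
sign(π) = (−1)^{n − #cycles} = (−1)^{343−7} = (−1)^336 = +1.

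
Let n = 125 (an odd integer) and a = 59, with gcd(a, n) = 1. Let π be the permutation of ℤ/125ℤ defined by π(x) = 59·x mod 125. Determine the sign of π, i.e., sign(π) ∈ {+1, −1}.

+1

Orbit of 41 under x↦59x: [41, 44, 96, 39, 51, 9, 31]… (length divides ord_125(59)).
Cycle lengths of π_59 on ℤ/125ℤ: [50, 50, 10, 10, 2, 2, 1]; 7 cycles in total.
sign(π) = (−1)^{n − #cycles} = (−1)^{125−7} = (−1)^118 = +1.
Zolotarev: (59|125) = +1, matching the cycle-count sign.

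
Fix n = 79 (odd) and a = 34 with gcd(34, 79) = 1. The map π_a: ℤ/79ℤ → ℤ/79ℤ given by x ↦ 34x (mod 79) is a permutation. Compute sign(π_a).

Orbit of 62 under x↦34x: [62, 54, 19, 14, 2, 68, 21]… (length divides ord_79(34)).
The orbit structure of x ↦ 34x mod 79: 2 orbits of sizes [78, 1].
Σ(ℓ_i−1) = 79−2 = 77; sign = (−1)^77 = -1.
(34|79)_J = -1 (Zolotarev's lemma cross-check).

-1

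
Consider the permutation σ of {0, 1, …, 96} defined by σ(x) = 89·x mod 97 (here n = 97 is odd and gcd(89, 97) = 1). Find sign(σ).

Trace 79: π^k(79) = [79, 47, 12, 1, 89, 64, 70] for k=0..6.
Cycle type of π: 16×6 + 1; total 7 cycles.
97 − 7 = 90 transpositions; sign(π) = (−1)^90 = +1.
The Jacobi symbol (89|97) = +1 (Zolotarev) agrees.

+1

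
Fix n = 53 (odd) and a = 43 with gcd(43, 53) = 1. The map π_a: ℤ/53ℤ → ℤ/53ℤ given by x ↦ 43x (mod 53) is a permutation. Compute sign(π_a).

+1

Orbit of 1 under x↦43x: [1, 43, 47, 7, 36, 11, 49]… (length divides ord_53(43)).
Cycle type of π: 26×2 + 1; total 3 cycles.
With 3 cycles on 53 points, sign = (−1)^{53−3} = +1.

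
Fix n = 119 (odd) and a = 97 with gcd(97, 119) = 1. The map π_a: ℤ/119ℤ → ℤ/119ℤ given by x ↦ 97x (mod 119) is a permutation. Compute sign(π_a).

Trace 106: π^k(106) = [106, 48, 15, 27, 1, 97, 8] for k=0..6.
The orbit structure of x ↦ 97x mod 119: 11 orbits of sizes [16, 16, 16, 16, 16, 16, 16, 2, 2, 2, 1].
n − c = 119 − 11 = 108; sign = (−1)^108 = +1.

+1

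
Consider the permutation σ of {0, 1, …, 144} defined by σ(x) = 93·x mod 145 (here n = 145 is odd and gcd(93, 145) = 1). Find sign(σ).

-1

Trace 57: π^k(57) = [57, 81, 138, 74, 67, 141, 63] for k=0..6.
π_93 has 8 disjoint cycles with lengths [28, 28, 28, 28, 14, 14, 4, 1] on {0,…,144}.
Σ(ℓ_i−1) = 145−8 = 137; sign = (−1)^137 = -1.
Via Zolotarev, sign(π_{93}) = (93|145) = -1.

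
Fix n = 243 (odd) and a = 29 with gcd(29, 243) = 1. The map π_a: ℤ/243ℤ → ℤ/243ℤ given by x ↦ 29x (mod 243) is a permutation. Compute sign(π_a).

Trace 221: π^k(221) = [221, 91, 209, 229, 80, 133, 212] for k=0..6.
Decompose π into cycles: lengths [162, 54, 18, 6, 2, 1] (6 cycles, including the fixed point 0).
sign(π) = (−1)^{n − #cycles} = (−1)^{243−6} = (−1)^237 = -1.

-1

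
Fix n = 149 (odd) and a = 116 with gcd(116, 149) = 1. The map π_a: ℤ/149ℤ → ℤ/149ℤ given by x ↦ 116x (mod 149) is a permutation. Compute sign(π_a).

Trace 73: π^k(73) = [73, 124, 80, 42, 104, 144, 16] for k=0..6.
π_116 has 3 disjoint cycles with lengths [74, 74, 1] on {0,…,148}.
3 cycles on 149: each ℓ→(−1)^(ℓ−1), product (−1)^146 = +1.

+1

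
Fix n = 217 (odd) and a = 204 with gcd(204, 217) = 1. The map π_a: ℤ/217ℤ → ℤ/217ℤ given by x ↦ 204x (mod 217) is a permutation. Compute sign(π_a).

+1

Start at x=113: 113 → 50 → 1 → 204 → 169 → 190 → 134 → … (one orbit).
Decompose π into cycles: lengths [15, 15, 15, 15, 15, 15, 15, 15, 15, 15, 15, 15, 15, 15, 1, 1, 1, 1, 1, 1, 1] (21 cycles, including the fixed point 0).
sign(π) = (−1)^{n − #cycles} = (−1)^{217−21} = (−1)^196 = +1.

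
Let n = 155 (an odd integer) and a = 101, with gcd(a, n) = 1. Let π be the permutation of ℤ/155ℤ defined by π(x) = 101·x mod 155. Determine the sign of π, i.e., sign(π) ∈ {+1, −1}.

Orbit of 101 under x↦101x: [101, 126, 16, 66, 1]… (length divides ord_155(101)).
35 cycles of lengths [5, 5, 5, 5, 5, 5, 5, 5, 5, 5, 5, 5, 5, 5, 5, 5, 5, 5, 5, 5, 5, 5, 5, 5, 5, 5, 5, 5, 5, 5, 1, 1, 1, 1, 1].
155 − 35 = 120 transpositions; sign(π) = (−1)^120 = +1.

+1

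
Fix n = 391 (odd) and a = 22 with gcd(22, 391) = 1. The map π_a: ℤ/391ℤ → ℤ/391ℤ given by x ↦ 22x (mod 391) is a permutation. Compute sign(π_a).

+1

Orbit of 185 under x↦22x: [185, 160, 1, 22, 93, 91, 47]… (length divides ord_391(22)).
35 cycles of lengths [16, 16, 16, 16, 16, 16, 16, 16, 16, 16, 16, 16, 16, 16, 16, 16, 16, 16, 16, 16, 16, 16, 16, 2, 2, 2, 2, 2, 2, 2, 2, 2, 2, 2, 1].
sign(π) = (−1)^{n − #cycles} = (−1)^{391−35} = (−1)^356 = +1.
(22|391)_J = +1 (Zolotarev's lemma cross-check).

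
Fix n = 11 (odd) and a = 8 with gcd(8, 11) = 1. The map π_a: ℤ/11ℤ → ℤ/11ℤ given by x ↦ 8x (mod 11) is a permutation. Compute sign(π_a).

-1

Start at x=7: 7 → 1 → 8 → 9 → 6 → 4 → 10 → … (one orbit).
Cycle type of π: 10 + 1; total 2 cycles.
n − c = 11 − 2 = 9; sign = (−1)^9 = -1.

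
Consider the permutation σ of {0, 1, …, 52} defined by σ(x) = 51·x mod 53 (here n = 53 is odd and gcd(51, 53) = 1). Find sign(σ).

-1

Orbit of 14 under x↦51x: [14, 25, 3, 47, 12, 29, 48]… (length divides ord_53(51)).
π_51 has 2 disjoint cycles with lengths [52, 1] on {0,…,52}.
n − c = 53 − 2 = 51; sign = (−1)^51 = -1.
The Jacobi symbol (51|53) = -1 (Zolotarev) agrees.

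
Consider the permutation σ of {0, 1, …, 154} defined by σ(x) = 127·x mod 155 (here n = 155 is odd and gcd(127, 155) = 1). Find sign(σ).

Orbit of 76 under x↦127x: [76, 42, 64, 68, 111, 147, 69]… (length divides ord_155(127)).
Decompose π into cycles: lengths [60, 60, 30, 4, 1] (5 cycles, including the fixed point 0).
5 cycles on 155: each ℓ→(−1)^(ℓ−1), product (−1)^150 = +1.
Check: (127/155) = +1 by Zolotarev.

+1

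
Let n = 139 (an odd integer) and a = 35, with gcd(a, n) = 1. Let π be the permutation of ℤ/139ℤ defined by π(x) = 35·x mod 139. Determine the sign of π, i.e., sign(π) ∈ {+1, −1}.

+1

Orbit of 127 under x↦35x: [127, 136, 34, 78, 89, 57, 49]… (length divides ord_139(35)).
3 cycles of lengths [69, 69, 1].
With 3 cycles on 139 points, sign = (−1)^{139−3} = +1.
The Jacobi symbol (35|139) = +1 (Zolotarev) agrees.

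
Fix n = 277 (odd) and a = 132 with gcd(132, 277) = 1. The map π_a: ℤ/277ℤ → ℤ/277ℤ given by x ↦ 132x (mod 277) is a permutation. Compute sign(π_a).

-1

Start at x=76: 76 → 60 → 164 → 42 → 4 → 251 → 169 → … (one orbit).
4 cycles of lengths [92, 92, 92, 1].
277 − 4 = 273 transpositions; sign(π) = (−1)^273 = -1.
Zolotarev: (132|277) = -1, matching the cycle-count sign.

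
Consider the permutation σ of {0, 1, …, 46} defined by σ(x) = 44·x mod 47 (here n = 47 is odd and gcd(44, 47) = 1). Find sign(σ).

Trace 39: π^k(39) = [39, 24, 22, 28, 10, 17, 43] for k=0..6.
Cycle type of π: 46 + 1; total 2 cycles.
2 cycles on 47: each ℓ→(−1)^(ℓ−1), product (−1)^45 = -1.

-1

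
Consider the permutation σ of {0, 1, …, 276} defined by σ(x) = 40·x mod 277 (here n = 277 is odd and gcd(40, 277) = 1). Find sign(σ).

Trace 64: π^k(64) = [64, 67, 187, 1, 40, 215, 13] for k=0..6.
3 cycles of lengths [138, 138, 1].
sign(π) = (−1)^{n − #cycles} = (−1)^{277−3} = (−1)^274 = +1.

+1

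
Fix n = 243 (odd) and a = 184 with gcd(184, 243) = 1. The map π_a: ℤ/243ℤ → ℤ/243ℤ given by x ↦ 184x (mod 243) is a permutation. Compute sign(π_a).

+1

Trace 97: π^k(97) = [97, 109, 130, 106, 64, 112, 196] for k=0..6.
Cycle type of π: 81×2 + 27×2 + 9×2 + 3×2 + 1×3; total 11 cycles.
With 11 cycles on 243 points, sign = (−1)^{243−11} = +1.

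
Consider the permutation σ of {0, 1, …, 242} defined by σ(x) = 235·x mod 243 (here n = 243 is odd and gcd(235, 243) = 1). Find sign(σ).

+1

Start at x=145: 145 → 55 → 46 → 118 → 28 → 19 → 91 → … (one orbit).
Cycle type of π: 27×6 + 9×6 + 3×6 + 1×9; total 27 cycles.
243 − 27 = 216 transpositions; sign(π) = (−1)^216 = +1.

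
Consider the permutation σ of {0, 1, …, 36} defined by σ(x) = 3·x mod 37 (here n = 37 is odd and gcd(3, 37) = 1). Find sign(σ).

+1

Start at x=7: 7 → 21 → 26 → 4 → 12 → 36 → 34 → … (one orbit).
Decompose π into cycles: lengths [18, 18, 1] (3 cycles, including the fixed point 0).
With 3 cycles on 37 points, sign = (−1)^{37−3} = +1.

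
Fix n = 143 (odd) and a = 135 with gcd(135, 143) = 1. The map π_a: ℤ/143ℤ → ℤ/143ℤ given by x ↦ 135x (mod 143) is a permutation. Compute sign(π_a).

-1

Orbit of 53 under x↦135x: [53, 5, 103, 34, 14, 31, 38]… (length divides ord_143(135)).
Decompose π into cycles: lengths [20, 20, 20, 20, 20, 20, 5, 5, 4, 4, 4, 1] (12 cycles, including the fixed point 0).
n − c = 143 − 12 = 131; sign = (−1)^131 = -1.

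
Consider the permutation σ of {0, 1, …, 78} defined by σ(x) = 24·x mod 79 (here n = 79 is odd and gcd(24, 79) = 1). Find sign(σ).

-1

Start at x=24: 24 → 23 → 78 → 55 → 56 → 1 → 24 (one orbit).
Cycle lengths of π_24 on ℤ/79ℤ: [6, 6, 6, 6, 6, 6, 6, 6, 6, 6, 6, 6, 6, 1]; 14 cycles in total.
Σ(ℓ_i−1) = 79−14 = 65; sign = (−1)^65 = -1.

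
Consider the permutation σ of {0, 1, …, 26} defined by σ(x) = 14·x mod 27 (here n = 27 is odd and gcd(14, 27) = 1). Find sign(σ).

-1

Start at x=8: 8 → 4 → 2 → 1 → 14 → 7 → 17 → … (one orbit).
Cycle lengths of π_14 on ℤ/27ℤ: [18, 6, 2, 1]; 4 cycles in total.
With 4 cycles on 27 points, sign = (−1)^{27−4} = -1.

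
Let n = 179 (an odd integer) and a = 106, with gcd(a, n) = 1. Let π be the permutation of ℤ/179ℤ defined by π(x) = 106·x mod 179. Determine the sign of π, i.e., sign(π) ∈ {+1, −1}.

Orbit of 16 under x↦106x: [16, 85, 60, 95, 46, 43, 83]… (length divides ord_179(106)).
Decompose π into cycles: lengths [89, 89, 1] (3 cycles, including the fixed point 0).
With 3 cycles on 179 points, sign = (−1)^{179−3} = +1.
(106|179)_J = +1 (Zolotarev's lemma cross-check).

+1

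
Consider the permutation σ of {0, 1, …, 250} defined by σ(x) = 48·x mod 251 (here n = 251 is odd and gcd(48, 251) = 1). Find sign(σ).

+1

Orbit of 169 under x↦48x: [169, 80, 75, 86, 112, 105, 20]… (length divides ord_251(48)).
Cycle type of π: 125×2 + 1; total 3 cycles.
3 cycles on 251: each ℓ→(−1)^(ℓ−1), product (−1)^248 = +1.
(48|251)_J = +1 (Zolotarev's lemma cross-check).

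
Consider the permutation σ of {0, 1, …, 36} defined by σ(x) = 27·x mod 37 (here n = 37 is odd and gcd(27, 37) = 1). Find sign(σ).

Start at x=10: 10 → 11 → 1 → 27 → 26 → 36 → 10 (one orbit).
7 cycles of lengths [6, 6, 6, 6, 6, 6, 1].
sign(π) = (−1)^{n − #cycles} = (−1)^{37−7} = (−1)^30 = +1.
Via Zolotarev, sign(π_{27}) = (27|37) = +1.

+1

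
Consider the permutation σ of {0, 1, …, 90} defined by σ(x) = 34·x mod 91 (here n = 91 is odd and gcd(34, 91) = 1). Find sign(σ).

+1

Start at x=83: 83 → 1 → 34 → 64 → 83 (one orbit).
Cycle lengths of π_34 on ℤ/91ℤ: [4, 4, 4, 4, 4, 4, 4, 4, 4, 4, 4, 4, 4, 4, 4, 4, 4, 4, 4, 4, 4, 2, 2, 2, 1]; 25 cycles in total.
n − c = 91 − 25 = 66; sign = (−1)^66 = +1.
(34|91)_J = +1 (Zolotarev's lemma cross-check).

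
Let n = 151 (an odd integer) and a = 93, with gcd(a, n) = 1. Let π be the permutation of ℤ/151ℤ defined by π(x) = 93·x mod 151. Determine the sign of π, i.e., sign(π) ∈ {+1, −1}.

-1

Trace 15: π^k(15) = [15, 36, 26, 2, 35, 84, 111] for k=0..6.
π_93 has 2 disjoint cycles with lengths [150, 1] on {0,…,150}.
sign(π) = (−1)^{n − #cycles} = (−1)^{151−2} = (−1)^149 = -1.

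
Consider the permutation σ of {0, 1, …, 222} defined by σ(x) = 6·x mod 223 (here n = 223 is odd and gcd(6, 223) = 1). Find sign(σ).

Trace 22: π^k(22) = [22, 132, 123, 69, 191, 31, 186] for k=0..6.
The orbit structure of x ↦ 6x mod 223: 2 orbits of sizes [222, 1].
n − c = 223 − 2 = 221; sign = (−1)^221 = -1.
Via Zolotarev, sign(π_{6}) = (6|223) = -1.

-1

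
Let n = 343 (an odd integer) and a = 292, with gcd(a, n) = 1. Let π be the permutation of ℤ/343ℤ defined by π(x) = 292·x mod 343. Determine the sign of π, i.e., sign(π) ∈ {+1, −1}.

Trace 47: π^k(47) = [47, 4, 139, 114, 17, 162, 313] for k=0..6.
4 cycles of lengths [294, 42, 6, 1].
With 4 cycles on 343 points, sign = (−1)^{343−4} = -1.
Check: (292/343) = -1 by Zolotarev.

-1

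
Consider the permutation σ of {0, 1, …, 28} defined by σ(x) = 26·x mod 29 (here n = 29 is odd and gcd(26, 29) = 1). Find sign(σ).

-1

Start at x=14: 14 → 16 → 10 → 28 → 3 → 20 → 27 → … (one orbit).
Cycle lengths of π_26 on ℤ/29ℤ: [28, 1]; 2 cycles in total.
Σ(ℓ_i−1) = 29−2 = 27; sign = (−1)^27 = -1.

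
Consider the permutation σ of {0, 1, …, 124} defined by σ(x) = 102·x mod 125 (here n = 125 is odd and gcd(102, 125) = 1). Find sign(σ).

-1

Start at x=11: 11 → 122 → 69 → 38 → 1 → 102 → 29 → … (one orbit).
The orbit structure of x ↦ 102x mod 125: 4 orbits of sizes [100, 20, 4, 1].
With 4 cycles on 125 points, sign = (−1)^{125−4} = -1.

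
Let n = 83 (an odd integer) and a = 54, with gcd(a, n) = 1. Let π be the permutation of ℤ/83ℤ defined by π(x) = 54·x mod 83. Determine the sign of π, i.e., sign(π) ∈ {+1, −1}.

Start at x=62: 62 → 28 → 18 → 59 → 32 → 68 → 20 → … (one orbit).
π_54 has 2 disjoint cycles with lengths [82, 1] on {0,…,82}.
n − c = 83 − 2 = 81; sign = (−1)^81 = -1.
(54|83)_J = -1 (Zolotarev's lemma cross-check).

-1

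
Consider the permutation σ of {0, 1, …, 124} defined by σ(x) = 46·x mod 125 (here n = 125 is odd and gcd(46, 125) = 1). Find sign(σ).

Start at x=111: 111 → 106 → 1 → 46 → 116 → 86 → 81 → … (one orbit).
Cycle type of π: 25×4 + 5×4 + 1×5; total 13 cycles.
sign(π) = (−1)^{n − #cycles} = (−1)^{125−13} = (−1)^112 = +1.

+1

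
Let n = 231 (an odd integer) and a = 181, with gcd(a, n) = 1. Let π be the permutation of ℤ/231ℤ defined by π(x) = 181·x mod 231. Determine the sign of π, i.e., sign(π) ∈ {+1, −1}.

Orbit of 181 under x↦181x: [181, 190, 202, 64, 34, 148, 223]… (length divides ord_231(181)).
Cycle lengths of π_181 on ℤ/231ℤ: [10, 10, 10, 10, 10, 10, 10, 10, 10, 10, 10, 10, 10, 10, 10, 10, 10, 10, 5, 5, 5, 5, 5, 5, 2, 2, 2, 2, 2, 2, 2, 2, 2, 1, 1, 1]; 36 cycles in total.
36 cycles on 231: each ℓ→(−1)^(ℓ−1), product (−1)^195 = -1.

-1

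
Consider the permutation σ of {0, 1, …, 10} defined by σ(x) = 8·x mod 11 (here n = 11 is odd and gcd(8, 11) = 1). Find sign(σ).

-1

Trace 5: π^k(5) = [5, 7, 1, 8, 9, 6, 4] for k=0..6.
Cycle lengths of π_8 on ℤ/11ℤ: [10, 1]; 2 cycles in total.
With 2 cycles on 11 points, sign = (−1)^{11−2} = -1.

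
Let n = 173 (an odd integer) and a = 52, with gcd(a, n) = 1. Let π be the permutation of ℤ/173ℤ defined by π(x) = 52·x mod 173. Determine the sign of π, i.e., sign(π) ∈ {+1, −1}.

Start at x=52: 52 → 109 → 132 → 117 → 29 → 124 → 47 → … (one orbit).
5 cycles of lengths [43, 43, 43, 43, 1].
Σ(ℓ_i−1) = 173−5 = 168; sign = (−1)^168 = +1.
(52|173)_J = +1 (Zolotarev's lemma cross-check).

+1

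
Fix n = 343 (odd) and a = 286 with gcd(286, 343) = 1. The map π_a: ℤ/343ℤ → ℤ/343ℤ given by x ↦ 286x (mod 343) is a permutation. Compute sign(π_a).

Start at x=174: 174 → 29 → 62 → 239 → 97 → 302 → 279 → … (one orbit).
Cycle lengths of π_286 on ℤ/343ℤ: [98, 98, 98, 14, 14, 14, 2, 2, 2, 1]; 10 cycles in total.
343 − 10 = 333 transpositions; sign(π) = (−1)^333 = -1.
Check: (286/343) = -1 by Zolotarev.

-1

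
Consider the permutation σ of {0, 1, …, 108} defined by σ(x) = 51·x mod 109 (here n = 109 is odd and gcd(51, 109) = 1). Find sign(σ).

-1

Trace 70: π^k(70) = [70, 82, 40, 78, 54, 29, 62] for k=0..6.
2 cycles of lengths [108, 1].
2 cycles on 109: each ℓ→(−1)^(ℓ−1), product (−1)^107 = -1.
(51|109)_J = -1 (Zolotarev's lemma cross-check).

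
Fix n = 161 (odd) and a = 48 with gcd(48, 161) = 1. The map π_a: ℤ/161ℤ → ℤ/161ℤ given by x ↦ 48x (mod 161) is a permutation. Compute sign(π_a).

-1

Trace 13: π^k(13) = [13, 141, 6, 127, 139, 71, 27] for k=0..6.
Cycle lengths of π_48 on ℤ/161ℤ: [22, 22, 22, 22, 22, 22, 11, 11, 2, 2, 2, 1]; 12 cycles in total.
Σ(ℓ_i−1) = 161−12 = 149; sign = (−1)^149 = -1.
The Jacobi symbol (48|161) = -1 (Zolotarev) agrees.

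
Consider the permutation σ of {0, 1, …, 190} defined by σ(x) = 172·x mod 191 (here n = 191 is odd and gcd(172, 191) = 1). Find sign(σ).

Trace 34: π^k(34) = [34, 118, 50, 5, 96, 86, 85] for k=0..6.
3 cycles of lengths [95, 95, 1].
n − c = 191 − 3 = 188; sign = (−1)^188 = +1.

+1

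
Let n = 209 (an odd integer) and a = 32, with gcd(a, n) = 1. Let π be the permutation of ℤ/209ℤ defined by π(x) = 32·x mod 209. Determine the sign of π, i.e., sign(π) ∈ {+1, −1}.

Orbit of 144 under x↦32x: [144, 10, 111, 208, 177, 21, 45]… (length divides ord_209(32)).
The orbit structure of x ↦ 32x mod 209: 17 orbits of sizes [18, 18, 18, 18, 18, 18, 18, 18, 18, 18, 18, 2, 2, 2, 2, 2, 1].
With 17 cycles on 209 points, sign = (−1)^{209−17} = +1.
Check: (32/209) = +1 by Zolotarev.

+1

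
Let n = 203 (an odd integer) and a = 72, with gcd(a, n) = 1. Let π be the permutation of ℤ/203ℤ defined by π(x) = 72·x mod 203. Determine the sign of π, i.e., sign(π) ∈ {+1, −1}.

Start at x=106: 106 → 121 → 186 → 197 → 177 → 158 → 8 → … (one orbit).
Decompose π into cycles: lengths [84, 84, 28, 3, 3, 1] (6 cycles, including the fixed point 0).
sign(π) = (−1)^{n − #cycles} = (−1)^{203−6} = (−1)^197 = -1.
(72|203)_J = -1 (Zolotarev's lemma cross-check).

-1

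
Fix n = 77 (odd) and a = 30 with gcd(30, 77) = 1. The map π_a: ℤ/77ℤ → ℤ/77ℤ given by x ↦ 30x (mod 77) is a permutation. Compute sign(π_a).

-1

Start at x=67: 67 → 8 → 9 → 39 → 15 → 65 → 25 → … (one orbit).
Cycle type of π: 30×2 + 10 + 3×2 + 1; total 6 cycles.
Σ(ℓ_i−1) = 77−6 = 71; sign = (−1)^71 = -1.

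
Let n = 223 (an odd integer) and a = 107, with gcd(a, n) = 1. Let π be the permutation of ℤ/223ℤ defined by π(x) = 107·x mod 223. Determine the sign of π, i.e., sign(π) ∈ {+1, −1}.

Orbit of 197 under x↦107x: [197, 117, 31, 195, 126, 102, 210]… (length divides ord_223(107)).
π_107 has 2 disjoint cycles with lengths [222, 1] on {0,…,222}.
223 − 2 = 221 transpositions; sign(π) = (−1)^221 = -1.
Check: (107/223) = -1 by Zolotarev.

-1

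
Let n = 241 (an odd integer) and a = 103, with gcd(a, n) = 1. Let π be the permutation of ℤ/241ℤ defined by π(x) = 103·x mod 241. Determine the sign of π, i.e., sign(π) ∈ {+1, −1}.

-1

Orbit of 235 under x↦103x: [235, 105, 211, 43, 91, 215, 214]… (length divides ord_241(103)).
Cycle type of π: 80×3 + 1; total 4 cycles.
4 cycles on 241: each ℓ→(−1)^(ℓ−1), product (−1)^237 = -1.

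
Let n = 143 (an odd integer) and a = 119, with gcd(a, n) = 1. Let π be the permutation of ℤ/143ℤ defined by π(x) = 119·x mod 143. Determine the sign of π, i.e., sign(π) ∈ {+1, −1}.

-1

Trace 59: π^k(59) = [59, 14, 93, 56, 86, 81, 58] for k=0..6.
Cycle type of π: 60×2 + 12 + 5×2 + 1; total 6 cycles.
143 − 6 = 137 transpositions; sign(π) = (−1)^137 = -1.
The Jacobi symbol (119|143) = -1 (Zolotarev) agrees.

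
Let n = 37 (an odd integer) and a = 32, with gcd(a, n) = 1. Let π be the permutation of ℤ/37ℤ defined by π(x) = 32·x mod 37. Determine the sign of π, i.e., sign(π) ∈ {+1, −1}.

-1

Start at x=24: 24 → 28 → 8 → 34 → 15 → 36 → 5 → … (one orbit).
Cycle type of π: 36 + 1; total 2 cycles.
37 − 2 = 35 transpositions; sign(π) = (−1)^35 = -1.
The Jacobi symbol (32|37) = -1 (Zolotarev) agrees.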